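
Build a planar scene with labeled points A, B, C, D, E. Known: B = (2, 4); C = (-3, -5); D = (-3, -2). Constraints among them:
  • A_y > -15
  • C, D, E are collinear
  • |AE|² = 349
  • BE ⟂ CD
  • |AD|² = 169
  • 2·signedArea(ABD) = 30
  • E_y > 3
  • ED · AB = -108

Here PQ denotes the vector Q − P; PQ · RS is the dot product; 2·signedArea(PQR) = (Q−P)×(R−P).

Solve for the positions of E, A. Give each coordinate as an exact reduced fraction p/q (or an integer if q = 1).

A = (-8, -14)
E = (-3, 4)

1. E_x = -3  [C, D, E are collinear ∩ BE ⟂ CD]
2. E_y = 4  [C, D, E are collinear ∩ BE ⟂ CD]
   → E = (-3, 4)
3. A_x = -8  [2·signedArea(ABD) = 30 ∩ ED · AB = -108]
4. A_y = -14  [2·signedArea(ABD) = 30 ∩ ED · AB = -108]
   → A = (-8, -14)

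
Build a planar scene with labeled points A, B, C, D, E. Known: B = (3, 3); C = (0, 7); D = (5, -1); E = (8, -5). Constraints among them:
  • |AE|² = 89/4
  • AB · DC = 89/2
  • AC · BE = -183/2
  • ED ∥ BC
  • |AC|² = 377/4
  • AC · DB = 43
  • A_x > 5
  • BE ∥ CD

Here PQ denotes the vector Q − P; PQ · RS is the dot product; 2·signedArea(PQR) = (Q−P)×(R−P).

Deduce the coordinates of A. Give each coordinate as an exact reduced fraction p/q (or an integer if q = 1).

A = (11/2, -1)

1. A_x = 11/2  [AC · DB = 43 ∩ AC · BE = -183/2]
2. A_y = -1  [AC · DB = 43 ∩ AC · BE = -183/2]
   → A = (11/2, -1)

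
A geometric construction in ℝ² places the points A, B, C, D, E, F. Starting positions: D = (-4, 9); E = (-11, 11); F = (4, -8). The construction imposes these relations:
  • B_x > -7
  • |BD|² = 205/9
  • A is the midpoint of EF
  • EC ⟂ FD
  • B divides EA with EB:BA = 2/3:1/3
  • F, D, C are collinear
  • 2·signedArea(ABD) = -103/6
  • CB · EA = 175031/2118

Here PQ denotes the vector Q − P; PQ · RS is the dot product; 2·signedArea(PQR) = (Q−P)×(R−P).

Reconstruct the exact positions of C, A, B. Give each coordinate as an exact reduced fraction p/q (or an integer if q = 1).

A = (-7/2, 3/2)
B = (-6, 14/3)
C = (-2132/353, 4707/353)

1. C_x = -2132/353  [F, D, C are collinear ∩ EC ⟂ FD]
2. C_y = 4707/353  [F, D, C are collinear ∩ EC ⟂ FD]
   → C = (-2132/353, 4707/353)
3. A_x = -7/2  [A is the midpoint of EF]
4. A_y = 3/2  [A is the midpoint of EF]
   → A = (-7/2, 3/2)
5. B_x = -6  [B divides EA with EB:BA = 2/3:1/3]
6. B_y = 14/3  [B divides EA with EB:BA = 2/3:1/3]
   → B = (-6, 14/3)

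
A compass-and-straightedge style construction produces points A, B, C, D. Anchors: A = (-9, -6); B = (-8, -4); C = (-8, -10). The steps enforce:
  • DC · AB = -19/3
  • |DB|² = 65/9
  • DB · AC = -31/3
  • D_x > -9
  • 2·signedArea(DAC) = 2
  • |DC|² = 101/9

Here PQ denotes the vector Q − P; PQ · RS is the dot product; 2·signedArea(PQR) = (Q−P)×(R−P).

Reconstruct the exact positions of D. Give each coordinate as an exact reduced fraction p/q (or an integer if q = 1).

1. D_x = -25/3  [2·signedArea(DAC) = 2 ∩ DC · AB = -19/3]
2. D_y = -20/3  [2·signedArea(DAC) = 2 ∩ DC · AB = -19/3]
   → D = (-25/3, -20/3)

D = (-25/3, -20/3)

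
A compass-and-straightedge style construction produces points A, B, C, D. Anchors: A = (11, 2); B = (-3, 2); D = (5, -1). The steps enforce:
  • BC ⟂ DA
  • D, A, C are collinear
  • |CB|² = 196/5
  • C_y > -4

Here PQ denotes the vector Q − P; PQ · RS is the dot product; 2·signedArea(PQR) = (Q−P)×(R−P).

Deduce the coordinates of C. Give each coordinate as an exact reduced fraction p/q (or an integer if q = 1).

C = (-1/5, -18/5)

1. C_x = -1/5  [D, A, C are collinear ∩ BC ⟂ DA]
2. C_y = -18/5  [D, A, C are collinear ∩ BC ⟂ DA]
   → C = (-1/5, -18/5)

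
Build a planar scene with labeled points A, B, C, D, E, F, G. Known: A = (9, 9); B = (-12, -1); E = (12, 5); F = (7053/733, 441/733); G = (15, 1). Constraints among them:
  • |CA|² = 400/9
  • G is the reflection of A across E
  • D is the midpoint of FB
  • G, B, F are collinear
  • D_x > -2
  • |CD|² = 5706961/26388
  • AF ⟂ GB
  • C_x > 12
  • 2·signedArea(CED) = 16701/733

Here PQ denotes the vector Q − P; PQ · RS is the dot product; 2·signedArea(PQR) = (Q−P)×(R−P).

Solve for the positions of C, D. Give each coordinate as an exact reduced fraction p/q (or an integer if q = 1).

C = (13, 11/3)
D = (-1743/1466, -146/733)

1. D_x = -1743/1466  [D is the midpoint of FB]
2. D_y = -146/733  [D is the midpoint of FB]
   → D = (-1743/1466, -146/733)
3. C_x = 13  [line 3811/733·x + -19335/1466·y + -28191/1466 = 0 ∩ |CA|² = 400/9]
4. C_y = 11/3  [line 3811/733·x + -19335/1466·y + -28191/1466 = 0 ∩ |CA|² = 400/9]
   → C = (13, 11/3)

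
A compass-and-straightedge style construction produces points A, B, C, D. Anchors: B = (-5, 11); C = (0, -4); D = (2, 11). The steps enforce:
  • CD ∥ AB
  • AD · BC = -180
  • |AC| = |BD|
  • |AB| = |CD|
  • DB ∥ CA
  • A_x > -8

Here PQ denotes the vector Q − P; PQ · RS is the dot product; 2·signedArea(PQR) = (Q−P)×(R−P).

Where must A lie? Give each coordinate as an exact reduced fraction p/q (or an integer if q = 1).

A = (-7, -4)

1. A_x = -7  [CD ∥ AB ∩ DB ∥ CA]
2. A_y = -4  [CD ∥ AB ∩ DB ∥ CA]
   → A = (-7, -4)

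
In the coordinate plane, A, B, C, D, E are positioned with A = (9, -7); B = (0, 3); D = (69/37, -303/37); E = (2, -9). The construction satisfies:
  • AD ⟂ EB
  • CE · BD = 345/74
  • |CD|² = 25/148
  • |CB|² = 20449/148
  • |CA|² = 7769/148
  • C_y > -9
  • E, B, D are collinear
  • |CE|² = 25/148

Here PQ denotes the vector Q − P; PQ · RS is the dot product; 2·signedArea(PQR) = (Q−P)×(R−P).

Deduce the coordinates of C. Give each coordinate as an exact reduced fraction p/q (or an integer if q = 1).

1. C_x = 143/74  [line -69/37·x + 414/37·y + 7383/74 = 0 ∩ |CD|² = 25/148]
2. C_y = -318/37  [line -69/37·x + 414/37·y + 7383/74 = 0 ∩ |CD|² = 25/148]
   → C = (143/74, -318/37)

C = (143/74, -318/37)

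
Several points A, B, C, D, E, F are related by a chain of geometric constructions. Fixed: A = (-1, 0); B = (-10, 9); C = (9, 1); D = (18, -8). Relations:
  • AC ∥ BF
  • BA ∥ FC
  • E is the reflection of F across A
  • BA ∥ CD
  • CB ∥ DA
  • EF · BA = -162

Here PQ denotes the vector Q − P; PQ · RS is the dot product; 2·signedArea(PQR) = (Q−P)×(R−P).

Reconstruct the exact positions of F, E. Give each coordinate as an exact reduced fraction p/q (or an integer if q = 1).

E = (-2, -10)
F = (0, 10)

1. F_x = 0  [BA ∥ FC ∩ AC ∥ BF]
2. F_y = 10  [BA ∥ FC ∩ AC ∥ BF]
   → F = (0, 10)
3. E_x = -2  [E is the reflection of F across A]
4. E_y = -10  [E is the reflection of F across A]
   → E = (-2, -10)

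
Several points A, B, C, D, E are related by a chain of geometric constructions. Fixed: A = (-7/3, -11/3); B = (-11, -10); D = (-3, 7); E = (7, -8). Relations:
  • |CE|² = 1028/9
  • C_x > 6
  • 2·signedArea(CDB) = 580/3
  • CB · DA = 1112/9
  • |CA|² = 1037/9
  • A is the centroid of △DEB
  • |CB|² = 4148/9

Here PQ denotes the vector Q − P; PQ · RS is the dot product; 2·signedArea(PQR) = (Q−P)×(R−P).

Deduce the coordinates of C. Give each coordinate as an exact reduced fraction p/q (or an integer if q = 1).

1. C_x = 19/3  [CB · DA = 1112/9 ∩ 2·signedArea(CDB) = 580/3]
2. C_y = 8/3  [CB · DA = 1112/9 ∩ 2·signedArea(CDB) = 580/3]
   → C = (19/3, 8/3)

C = (19/3, 8/3)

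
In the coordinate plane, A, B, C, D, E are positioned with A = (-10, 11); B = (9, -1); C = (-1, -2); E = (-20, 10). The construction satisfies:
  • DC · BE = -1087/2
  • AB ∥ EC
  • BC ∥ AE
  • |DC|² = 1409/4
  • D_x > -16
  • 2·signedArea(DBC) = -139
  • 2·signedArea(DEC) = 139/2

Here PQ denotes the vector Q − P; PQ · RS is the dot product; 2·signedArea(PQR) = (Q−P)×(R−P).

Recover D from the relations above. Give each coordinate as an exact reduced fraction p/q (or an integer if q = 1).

D = (-15, 21/2)

1. D_x = -15  [2·signedArea(DBC) = -139 ∩ DC · BE = -1087/2]
2. D_y = 21/2  [2·signedArea(DBC) = -139 ∩ DC · BE = -1087/2]
   → D = (-15, 21/2)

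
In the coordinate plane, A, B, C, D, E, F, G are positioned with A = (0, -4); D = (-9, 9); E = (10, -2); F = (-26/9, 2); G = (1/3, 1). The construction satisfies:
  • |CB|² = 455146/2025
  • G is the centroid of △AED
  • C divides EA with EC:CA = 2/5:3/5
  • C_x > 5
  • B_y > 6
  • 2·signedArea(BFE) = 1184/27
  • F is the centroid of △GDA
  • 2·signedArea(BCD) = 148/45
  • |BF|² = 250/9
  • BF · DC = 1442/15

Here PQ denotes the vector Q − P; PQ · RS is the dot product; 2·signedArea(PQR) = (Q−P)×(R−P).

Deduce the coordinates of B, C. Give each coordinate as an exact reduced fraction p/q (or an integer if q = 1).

B = (-53/9, 19/3)
C = (6, -14/5)

1. B_x = -53/9  [line 4·x + 116/9·y + -1568/27 = 0 ∩ |BF|² = 250/9]
2. B_y = 19/3  [line 4·x + 116/9·y + -1568/27 = 0 ∩ |BF|² = 250/9]
   → B = (-53/9, 19/3)
3. C_x = 6  [BF · DC = 1442/15 ∩ C divides EA with EC:CA = 2/5:3/5]
4. C_y = -14/5  [BF · DC = 1442/15 ∩ C divides EA with EC:CA = 2/5:3/5]
   → C = (6, -14/5)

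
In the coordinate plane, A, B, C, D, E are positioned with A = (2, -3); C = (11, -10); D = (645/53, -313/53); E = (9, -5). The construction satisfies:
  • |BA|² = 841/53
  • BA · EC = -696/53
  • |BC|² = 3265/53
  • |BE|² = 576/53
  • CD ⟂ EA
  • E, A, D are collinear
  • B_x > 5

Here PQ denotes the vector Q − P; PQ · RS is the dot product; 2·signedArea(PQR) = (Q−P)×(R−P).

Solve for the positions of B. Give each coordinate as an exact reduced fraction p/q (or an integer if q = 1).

B = (309/53, -217/53)

1. B_x = 309/53  [line -2·x + 5·y + 1703/53 = 0 ∩ |BA|² = 841/53]
2. B_y = -217/53  [line -2·x + 5·y + 1703/53 = 0 ∩ |BA|² = 841/53]
   → B = (309/53, -217/53)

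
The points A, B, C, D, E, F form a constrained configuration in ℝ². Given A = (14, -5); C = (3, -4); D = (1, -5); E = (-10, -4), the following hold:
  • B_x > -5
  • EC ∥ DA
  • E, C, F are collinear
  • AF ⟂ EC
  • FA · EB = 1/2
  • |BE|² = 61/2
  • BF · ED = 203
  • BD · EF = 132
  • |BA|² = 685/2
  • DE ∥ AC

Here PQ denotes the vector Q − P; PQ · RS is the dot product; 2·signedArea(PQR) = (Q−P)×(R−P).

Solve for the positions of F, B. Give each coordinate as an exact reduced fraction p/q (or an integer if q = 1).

1. F_x = 14  [E, C, F are collinear ∩ AF ⟂ EC]
2. F_y = -4  [E, C, F are collinear ∩ AF ⟂ EC]
   → F = (14, -4)
3. B_x = -9/2  [BD · EF = 132 ∩ BF · ED = 203]
4. B_y = -9/2  [BD · EF = 132 ∩ BF · ED = 203]
   → B = (-9/2, -9/2)

B = (-9/2, -9/2)
F = (14, -4)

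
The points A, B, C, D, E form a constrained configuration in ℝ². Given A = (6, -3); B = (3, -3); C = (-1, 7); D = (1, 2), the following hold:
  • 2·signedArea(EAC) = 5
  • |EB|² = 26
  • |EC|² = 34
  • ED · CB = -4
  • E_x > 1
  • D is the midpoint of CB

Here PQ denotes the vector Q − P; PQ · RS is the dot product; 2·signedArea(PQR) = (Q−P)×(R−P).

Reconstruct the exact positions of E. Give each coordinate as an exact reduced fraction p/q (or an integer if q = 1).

1. E_x = 2  [2·signedArea(EAC) = 5 ∩ ED · CB = -4]
2. E_y = 2  [2·signedArea(EAC) = 5 ∩ ED · CB = -4]
   → E = (2, 2)

E = (2, 2)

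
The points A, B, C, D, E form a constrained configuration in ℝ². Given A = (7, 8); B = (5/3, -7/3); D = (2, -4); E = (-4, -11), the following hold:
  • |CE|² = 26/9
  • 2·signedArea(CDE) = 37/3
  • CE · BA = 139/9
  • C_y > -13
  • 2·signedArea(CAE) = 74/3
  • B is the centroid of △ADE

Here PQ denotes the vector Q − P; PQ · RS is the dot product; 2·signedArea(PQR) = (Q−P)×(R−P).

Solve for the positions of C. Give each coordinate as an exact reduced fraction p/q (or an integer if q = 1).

1. C_x = -11/3  [2·signedArea(CDE) = 37/3 ∩ 2·signedArea(CAE) = 74/3]
2. C_y = -38/3  [2·signedArea(CDE) = 37/3 ∩ 2·signedArea(CAE) = 74/3]
   → C = (-11/3, -38/3)

C = (-11/3, -38/3)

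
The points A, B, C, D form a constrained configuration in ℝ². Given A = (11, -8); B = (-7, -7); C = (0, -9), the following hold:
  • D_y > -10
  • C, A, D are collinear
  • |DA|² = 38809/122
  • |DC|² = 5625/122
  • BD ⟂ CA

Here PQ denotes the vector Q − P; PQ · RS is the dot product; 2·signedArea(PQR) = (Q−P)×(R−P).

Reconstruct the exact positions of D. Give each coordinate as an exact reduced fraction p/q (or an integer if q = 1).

D = (-825/122, -1173/122)

1. D_x = -825/122  [C, A, D are collinear ∩ BD ⟂ CA]
2. D_y = -1173/122  [C, A, D are collinear ∩ BD ⟂ CA]
   → D = (-825/122, -1173/122)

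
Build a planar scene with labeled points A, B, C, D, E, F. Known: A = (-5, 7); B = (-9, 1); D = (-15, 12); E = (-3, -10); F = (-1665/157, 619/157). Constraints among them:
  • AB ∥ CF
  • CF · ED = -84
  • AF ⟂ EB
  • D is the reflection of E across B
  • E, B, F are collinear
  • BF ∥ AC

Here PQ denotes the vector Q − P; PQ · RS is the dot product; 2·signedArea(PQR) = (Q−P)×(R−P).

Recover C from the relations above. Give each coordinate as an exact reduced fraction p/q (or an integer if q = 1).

1. C_x = -1037/157  [AB ∥ CF ∩ BF ∥ AC]
2. C_y = 1561/157  [AB ∥ CF ∩ BF ∥ AC]
   → C = (-1037/157, 1561/157)

C = (-1037/157, 1561/157)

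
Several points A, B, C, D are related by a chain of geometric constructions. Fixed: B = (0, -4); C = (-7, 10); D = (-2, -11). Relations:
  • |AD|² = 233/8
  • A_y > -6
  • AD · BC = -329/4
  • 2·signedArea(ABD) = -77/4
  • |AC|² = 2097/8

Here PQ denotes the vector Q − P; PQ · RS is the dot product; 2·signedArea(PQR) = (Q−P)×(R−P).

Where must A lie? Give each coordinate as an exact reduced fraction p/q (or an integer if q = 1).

A = (-13/4, -23/4)

1. A_x = -13/4  [2·signedArea(ABD) = -77/4 ∩ AD · BC = -329/4]
2. A_y = -23/4  [2·signedArea(ABD) = -77/4 ∩ AD · BC = -329/4]
   → A = (-13/4, -23/4)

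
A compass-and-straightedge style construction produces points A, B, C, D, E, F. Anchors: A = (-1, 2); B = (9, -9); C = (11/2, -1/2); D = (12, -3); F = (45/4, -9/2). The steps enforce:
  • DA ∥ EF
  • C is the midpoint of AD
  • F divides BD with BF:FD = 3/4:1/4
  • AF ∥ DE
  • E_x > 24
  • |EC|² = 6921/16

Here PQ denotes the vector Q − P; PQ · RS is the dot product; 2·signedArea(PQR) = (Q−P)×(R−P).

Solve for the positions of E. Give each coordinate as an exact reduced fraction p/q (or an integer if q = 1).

1. E_x = 97/4  [DA ∥ EF ∩ AF ∥ DE]
2. E_y = -19/2  [DA ∥ EF ∩ AF ∥ DE]
   → E = (97/4, -19/2)

E = (97/4, -19/2)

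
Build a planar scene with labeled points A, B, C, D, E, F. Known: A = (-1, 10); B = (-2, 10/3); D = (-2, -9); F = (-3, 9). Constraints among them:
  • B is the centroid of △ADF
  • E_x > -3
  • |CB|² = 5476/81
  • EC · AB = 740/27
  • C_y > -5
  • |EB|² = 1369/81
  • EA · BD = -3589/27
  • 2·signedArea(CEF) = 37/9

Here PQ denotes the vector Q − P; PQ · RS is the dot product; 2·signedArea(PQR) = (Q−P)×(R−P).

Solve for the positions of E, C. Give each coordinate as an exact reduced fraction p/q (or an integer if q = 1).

1. E_y = -7/9  [EA · BD = -3589/27]
2. E_x = -2  [|EB|² = 1369/81]
   → E = (-2, -7/9)
3. C_x = -2  [2·signedArea(CEF) = 37/9 ∩ EC · AB = 740/27]
4. C_y = -44/9  [2·signedArea(CEF) = 37/9 ∩ EC · AB = 740/27]
   → C = (-2, -44/9)

C = (-2, -44/9)
E = (-2, -7/9)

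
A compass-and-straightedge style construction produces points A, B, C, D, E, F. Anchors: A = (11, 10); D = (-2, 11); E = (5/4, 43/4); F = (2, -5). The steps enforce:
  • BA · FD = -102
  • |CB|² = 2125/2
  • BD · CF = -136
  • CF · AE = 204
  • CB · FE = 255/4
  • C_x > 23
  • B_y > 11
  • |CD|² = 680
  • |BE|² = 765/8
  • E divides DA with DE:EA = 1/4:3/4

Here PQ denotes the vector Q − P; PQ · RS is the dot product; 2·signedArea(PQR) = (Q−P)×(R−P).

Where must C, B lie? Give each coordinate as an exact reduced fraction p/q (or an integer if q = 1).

1. C_x = 24  [line 39/4·x + -3/4·y + -909/4 = 0 ∩ |CD|² = 680]
2. C_y = 9  [line 39/4·x + -3/4·y + -909/4 = 0 ∩ |CD|² = 680]
   → C = (24, 9)
3. B_x = -17/2  [BD · CF = -136 ∩ BA · FD = -102]
4. B_y = 23/2  [BD · CF = -136 ∩ BA · FD = -102]
   → B = (-17/2, 23/2)

B = (-17/2, 23/2)
C = (24, 9)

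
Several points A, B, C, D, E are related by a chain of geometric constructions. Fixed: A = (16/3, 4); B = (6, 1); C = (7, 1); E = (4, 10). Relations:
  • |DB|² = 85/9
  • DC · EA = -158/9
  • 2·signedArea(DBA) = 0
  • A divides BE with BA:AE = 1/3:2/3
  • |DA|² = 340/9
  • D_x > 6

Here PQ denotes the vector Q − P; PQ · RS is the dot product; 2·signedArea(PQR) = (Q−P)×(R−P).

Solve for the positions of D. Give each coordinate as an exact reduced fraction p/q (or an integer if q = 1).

1. D_x = 20/3  [2·signedArea(DBA) = 0 ∩ DC · EA = -158/9]
2. D_y = -2  [2·signedArea(DBA) = 0 ∩ DC · EA = -158/9]
   → D = (20/3, -2)

D = (20/3, -2)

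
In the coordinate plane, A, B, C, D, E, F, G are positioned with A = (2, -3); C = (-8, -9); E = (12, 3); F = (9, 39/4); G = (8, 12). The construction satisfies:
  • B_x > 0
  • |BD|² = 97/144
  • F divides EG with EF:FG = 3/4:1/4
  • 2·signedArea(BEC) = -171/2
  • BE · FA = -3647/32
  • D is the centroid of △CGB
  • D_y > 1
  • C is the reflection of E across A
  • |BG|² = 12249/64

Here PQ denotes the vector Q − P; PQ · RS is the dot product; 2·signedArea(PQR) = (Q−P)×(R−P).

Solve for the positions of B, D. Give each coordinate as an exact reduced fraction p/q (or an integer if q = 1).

B = (1/2, 3/8)
D = (1/6, 9/8)

1. B_x = 1/2  [BE · FA = -3647/32 ∩ 2·signedArea(BEC) = -171/2]
2. B_y = 3/8  [BE · FA = -3647/32 ∩ 2·signedArea(BEC) = -171/2]
   → B = (1/2, 3/8)
3. D_x = 1/6  [D is the centroid of △CGB]
4. D_y = 9/8  [D is the centroid of △CGB]
   → D = (1/6, 9/8)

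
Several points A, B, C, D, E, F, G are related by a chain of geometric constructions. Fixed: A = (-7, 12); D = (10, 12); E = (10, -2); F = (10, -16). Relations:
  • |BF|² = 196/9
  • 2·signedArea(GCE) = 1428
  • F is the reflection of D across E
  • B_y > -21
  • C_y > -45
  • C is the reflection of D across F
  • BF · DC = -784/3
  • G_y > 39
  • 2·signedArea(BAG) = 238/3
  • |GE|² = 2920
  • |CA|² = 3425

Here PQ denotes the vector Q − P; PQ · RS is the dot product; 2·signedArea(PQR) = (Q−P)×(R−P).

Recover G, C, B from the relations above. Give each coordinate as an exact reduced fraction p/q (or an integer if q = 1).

B = (10, -62/3)
C = (10, -44)
G = (-24, 40)

1. C_x = 10  [C is the reflection of D across F]
2. C_y = -44  [C is the reflection of D across F]
   → C = (10, -44)
3. B_y = -62/3  [BF · DC = -784/3]
4. B_x = 10  [|BF|² = 196/9]
   → B = (10, -62/3)
5. G_x = -24  [2·signedArea(GCE) = 1428 ∩ 2·signedArea(BAG) = 238/3]
6. G_y = 40  [2·signedArea(GCE) = 1428 ∩ 2·signedArea(BAG) = 238/3]
   → G = (-24, 40)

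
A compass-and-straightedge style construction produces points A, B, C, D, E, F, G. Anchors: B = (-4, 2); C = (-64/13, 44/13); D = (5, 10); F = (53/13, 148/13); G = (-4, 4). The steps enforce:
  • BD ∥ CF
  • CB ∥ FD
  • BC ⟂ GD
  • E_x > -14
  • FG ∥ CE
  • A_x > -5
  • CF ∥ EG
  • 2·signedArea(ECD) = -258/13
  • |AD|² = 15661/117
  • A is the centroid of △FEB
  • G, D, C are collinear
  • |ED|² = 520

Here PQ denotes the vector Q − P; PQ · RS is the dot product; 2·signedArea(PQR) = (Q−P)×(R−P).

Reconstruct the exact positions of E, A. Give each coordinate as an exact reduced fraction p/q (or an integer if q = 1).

A = (-56/13, 122/39)
E = (-13, -4)

1. E_x = -13  [CF ∥ EG ∩ FG ∥ CE]
2. E_y = -4  [CF ∥ EG ∩ FG ∥ CE]
   → E = (-13, -4)
3. A_x = -56/13  [A is the centroid of △FEB]
4. A_y = 122/39  [A is the centroid of △FEB]
   → A = (-56/13, 122/39)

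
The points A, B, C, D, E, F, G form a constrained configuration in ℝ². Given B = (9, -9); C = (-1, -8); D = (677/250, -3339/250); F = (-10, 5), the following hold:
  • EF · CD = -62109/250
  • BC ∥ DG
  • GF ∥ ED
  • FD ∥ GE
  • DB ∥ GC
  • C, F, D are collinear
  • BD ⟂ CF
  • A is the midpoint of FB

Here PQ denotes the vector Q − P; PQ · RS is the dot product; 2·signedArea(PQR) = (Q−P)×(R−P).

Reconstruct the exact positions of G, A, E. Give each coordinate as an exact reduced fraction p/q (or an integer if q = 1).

1. G_x = -1823/250  [DB ∥ GC ∩ BC ∥ DG]
2. G_y = -3089/250  [DB ∥ GC ∩ BC ∥ DG]
   → G = (-1823/250, -3089/250)
3. A_x = -1/2  [A is the midpoint of FB]
4. A_y = -2  [A is the midpoint of FB]
   → A = (-1/2, -2)
5. E_x = 677/125  [GF ∥ ED ∩ FD ∥ GE]
6. E_y = -3839/125  [GF ∥ ED ∩ FD ∥ GE]
   → E = (677/125, -3839/125)

A = (-1/2, -2)
E = (677/125, -3839/125)
G = (-1823/250, -3089/250)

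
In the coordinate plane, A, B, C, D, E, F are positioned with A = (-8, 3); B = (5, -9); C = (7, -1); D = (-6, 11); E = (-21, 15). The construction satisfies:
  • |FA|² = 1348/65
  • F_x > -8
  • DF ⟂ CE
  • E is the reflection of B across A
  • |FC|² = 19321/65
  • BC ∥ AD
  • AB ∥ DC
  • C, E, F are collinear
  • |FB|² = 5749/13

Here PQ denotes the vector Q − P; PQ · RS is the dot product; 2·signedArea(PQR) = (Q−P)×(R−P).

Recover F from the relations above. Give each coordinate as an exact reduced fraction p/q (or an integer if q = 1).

1. F_x = -518/65  [C, E, F are collinear ∩ DF ⟂ CE]
2. F_y = 491/65  [C, E, F are collinear ∩ DF ⟂ CE]
   → F = (-518/65, 491/65)

F = (-518/65, 491/65)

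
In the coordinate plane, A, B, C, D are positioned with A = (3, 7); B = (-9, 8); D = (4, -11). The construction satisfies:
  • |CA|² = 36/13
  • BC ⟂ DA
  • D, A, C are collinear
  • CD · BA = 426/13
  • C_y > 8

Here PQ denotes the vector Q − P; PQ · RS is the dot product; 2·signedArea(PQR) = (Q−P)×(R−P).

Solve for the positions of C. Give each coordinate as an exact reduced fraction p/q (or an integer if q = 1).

C = (189/65, 563/65)

1. C_x = 189/65  [D, A, C are collinear ∩ BC ⟂ DA]
2. C_y = 563/65  [D, A, C are collinear ∩ BC ⟂ DA]
   → C = (189/65, 563/65)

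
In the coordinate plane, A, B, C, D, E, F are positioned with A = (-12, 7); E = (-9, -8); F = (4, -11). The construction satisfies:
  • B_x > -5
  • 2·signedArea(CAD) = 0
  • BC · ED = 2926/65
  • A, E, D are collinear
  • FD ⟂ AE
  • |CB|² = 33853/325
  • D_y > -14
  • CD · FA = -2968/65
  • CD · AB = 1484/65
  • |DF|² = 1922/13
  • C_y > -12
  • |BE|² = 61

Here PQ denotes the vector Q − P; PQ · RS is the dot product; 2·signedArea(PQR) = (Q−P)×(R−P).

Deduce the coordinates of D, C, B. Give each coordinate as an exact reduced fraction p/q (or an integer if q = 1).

B = (-4, -2)
C = (-543/65, -146/13)
D = (-103/13, -174/13)

1. D_x = -103/13  [A, E, D are collinear ∩ FD ⟂ AE]
2. D_y = -174/13  [A, E, D are collinear ∩ FD ⟂ AE]
   → D = (-103/13, -174/13)
3. C_x = -543/65  [2·signedArea(CAD) = 0 ∩ CD · FA = -2968/65]
4. C_y = -146/13  [2·signedArea(CAD) = 0 ∩ CD · FA = -2968/65]
   → C = (-543/65, -146/13)
5. B_x = -4  [line -14/13·x + 70/13·y + 84/13 = 0 ∩ |CB|² = 33853/325]
6. B_y = -2  [line -14/13·x + 70/13·y + 84/13 = 0 ∩ |CB|² = 33853/325]
   → B = (-4, -2)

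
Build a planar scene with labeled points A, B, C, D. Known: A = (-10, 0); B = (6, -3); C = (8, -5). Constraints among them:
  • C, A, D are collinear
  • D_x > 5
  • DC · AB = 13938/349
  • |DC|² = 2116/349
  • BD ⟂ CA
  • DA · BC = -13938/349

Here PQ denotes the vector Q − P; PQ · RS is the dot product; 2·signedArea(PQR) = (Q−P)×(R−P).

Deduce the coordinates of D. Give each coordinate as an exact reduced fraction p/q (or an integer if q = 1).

1. D_x = 1964/349  [C, A, D are collinear ∩ BD ⟂ CA]
2. D_y = -1515/349  [C, A, D are collinear ∩ BD ⟂ CA]
   → D = (1964/349, -1515/349)

D = (1964/349, -1515/349)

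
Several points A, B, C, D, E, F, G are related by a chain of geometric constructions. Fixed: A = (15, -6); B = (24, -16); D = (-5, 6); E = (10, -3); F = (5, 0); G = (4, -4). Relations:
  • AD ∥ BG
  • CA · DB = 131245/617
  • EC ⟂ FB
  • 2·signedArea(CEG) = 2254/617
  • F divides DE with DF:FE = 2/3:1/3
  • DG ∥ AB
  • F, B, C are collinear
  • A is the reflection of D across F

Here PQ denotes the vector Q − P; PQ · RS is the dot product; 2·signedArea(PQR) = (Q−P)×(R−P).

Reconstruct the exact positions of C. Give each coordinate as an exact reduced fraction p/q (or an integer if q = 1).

C = (5802/617, -2288/617)

1. C_x = 5802/617  [F, B, C are collinear ∩ EC ⟂ FB]
2. C_y = -2288/617  [F, B, C are collinear ∩ EC ⟂ FB]
   → C = (5802/617, -2288/617)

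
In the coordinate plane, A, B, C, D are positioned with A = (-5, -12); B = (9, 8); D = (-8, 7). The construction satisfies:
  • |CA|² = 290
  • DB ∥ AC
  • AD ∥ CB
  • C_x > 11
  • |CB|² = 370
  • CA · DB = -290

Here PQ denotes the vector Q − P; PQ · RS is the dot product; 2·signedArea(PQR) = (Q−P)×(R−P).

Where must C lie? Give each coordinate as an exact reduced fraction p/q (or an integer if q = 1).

C = (12, -11)

1. C_x = 12  [AD ∥ CB ∩ DB ∥ AC]
2. C_y = -11  [AD ∥ CB ∩ DB ∥ AC]
   → C = (12, -11)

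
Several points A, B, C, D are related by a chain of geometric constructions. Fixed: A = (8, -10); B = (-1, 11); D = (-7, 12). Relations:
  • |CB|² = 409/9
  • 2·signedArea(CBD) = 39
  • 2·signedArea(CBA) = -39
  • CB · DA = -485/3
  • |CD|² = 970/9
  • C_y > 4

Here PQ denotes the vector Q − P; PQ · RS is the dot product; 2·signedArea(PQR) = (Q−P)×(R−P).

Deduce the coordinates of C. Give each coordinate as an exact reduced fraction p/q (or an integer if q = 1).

C = (0, 13/3)

1. C_x = 0  [2·signedArea(CBD) = 39 ∩ 2·signedArea(CBA) = -39]
2. C_y = 13/3  [2·signedArea(CBD) = 39 ∩ 2·signedArea(CBA) = -39]
   → C = (0, 13/3)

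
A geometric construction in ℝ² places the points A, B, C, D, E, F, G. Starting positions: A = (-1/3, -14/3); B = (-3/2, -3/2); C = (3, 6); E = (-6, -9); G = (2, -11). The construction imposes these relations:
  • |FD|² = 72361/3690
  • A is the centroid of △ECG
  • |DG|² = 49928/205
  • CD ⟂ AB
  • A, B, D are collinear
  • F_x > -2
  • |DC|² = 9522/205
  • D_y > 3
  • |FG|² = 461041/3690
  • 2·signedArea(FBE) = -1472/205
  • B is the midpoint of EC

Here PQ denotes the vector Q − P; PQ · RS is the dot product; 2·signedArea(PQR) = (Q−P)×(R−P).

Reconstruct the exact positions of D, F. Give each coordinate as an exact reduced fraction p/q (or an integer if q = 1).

D = (-696/205, 747/205)
F = (-2293/1230, -629/1230)

1. D_x = -696/205  [A, B, D are collinear ∩ CD ⟂ AB]
2. D_y = 747/205  [A, B, D are collinear ∩ CD ⟂ AB]
   → D = (-696/205, 747/205)
3. F_x = -2293/1230  [line 15/2·x + -9/2·y + 4789/410 = 0 ∩ |FG|² = 461041/3690]
4. F_y = -629/1230  [line 15/2·x + -9/2·y + 4789/410 = 0 ∩ |FG|² = 461041/3690]
   → F = (-2293/1230, -629/1230)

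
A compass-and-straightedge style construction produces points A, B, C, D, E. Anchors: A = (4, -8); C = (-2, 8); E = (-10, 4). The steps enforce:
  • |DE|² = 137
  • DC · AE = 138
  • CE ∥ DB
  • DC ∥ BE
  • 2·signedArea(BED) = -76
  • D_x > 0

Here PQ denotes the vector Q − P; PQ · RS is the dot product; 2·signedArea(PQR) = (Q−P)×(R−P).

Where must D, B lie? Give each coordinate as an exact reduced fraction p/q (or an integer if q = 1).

B = (-7, -4)
D = (1, 0)

1. D_x = 1  [line 14·x + -12·y + -14 = 0 ∩ |DE|² = 137]
2. D_y = 0  [line 14·x + -12·y + -14 = 0 ∩ |DE|² = 137]
   → D = (1, 0)
3. B_x = -7  [DC ∥ BE ∩ CE ∥ DB]
4. B_y = -4  [DC ∥ BE ∩ CE ∥ DB]
   → B = (-7, -4)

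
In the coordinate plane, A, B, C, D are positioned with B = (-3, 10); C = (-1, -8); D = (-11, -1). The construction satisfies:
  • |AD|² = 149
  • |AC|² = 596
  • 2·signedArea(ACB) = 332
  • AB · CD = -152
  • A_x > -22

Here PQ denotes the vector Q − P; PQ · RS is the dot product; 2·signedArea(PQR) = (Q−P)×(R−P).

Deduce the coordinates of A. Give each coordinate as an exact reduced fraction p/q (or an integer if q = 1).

A = (-21, 6)

1. A_x = -21  [AB · CD = -152 ∩ 2·signedArea(ACB) = 332]
2. A_y = 6  [AB · CD = -152 ∩ 2·signedArea(ACB) = 332]
   → A = (-21, 6)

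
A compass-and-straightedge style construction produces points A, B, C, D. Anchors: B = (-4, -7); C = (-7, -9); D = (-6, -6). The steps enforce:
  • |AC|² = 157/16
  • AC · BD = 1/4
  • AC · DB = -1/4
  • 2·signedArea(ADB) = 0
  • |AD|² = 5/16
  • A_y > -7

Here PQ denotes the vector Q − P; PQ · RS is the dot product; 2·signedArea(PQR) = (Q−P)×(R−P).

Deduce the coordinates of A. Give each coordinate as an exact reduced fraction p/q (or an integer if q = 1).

1. A_x = -11/2  [2·signedArea(ADB) = 0 ∩ AC · BD = 1/4]
2. A_y = -25/4  [2·signedArea(ADB) = 0 ∩ AC · BD = 1/4]
   → A = (-11/2, -25/4)

A = (-11/2, -25/4)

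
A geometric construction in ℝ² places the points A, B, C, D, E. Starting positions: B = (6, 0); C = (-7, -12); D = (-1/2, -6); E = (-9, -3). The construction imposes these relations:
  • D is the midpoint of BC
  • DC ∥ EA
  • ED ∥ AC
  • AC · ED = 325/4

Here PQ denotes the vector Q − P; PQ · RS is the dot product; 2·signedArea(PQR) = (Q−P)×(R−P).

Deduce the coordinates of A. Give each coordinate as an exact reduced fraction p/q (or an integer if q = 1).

A = (-31/2, -9)

1. A_x = -31/2  [ED ∥ AC ∩ DC ∥ EA]
2. A_y = -9  [ED ∥ AC ∩ DC ∥ EA]
   → A = (-31/2, -9)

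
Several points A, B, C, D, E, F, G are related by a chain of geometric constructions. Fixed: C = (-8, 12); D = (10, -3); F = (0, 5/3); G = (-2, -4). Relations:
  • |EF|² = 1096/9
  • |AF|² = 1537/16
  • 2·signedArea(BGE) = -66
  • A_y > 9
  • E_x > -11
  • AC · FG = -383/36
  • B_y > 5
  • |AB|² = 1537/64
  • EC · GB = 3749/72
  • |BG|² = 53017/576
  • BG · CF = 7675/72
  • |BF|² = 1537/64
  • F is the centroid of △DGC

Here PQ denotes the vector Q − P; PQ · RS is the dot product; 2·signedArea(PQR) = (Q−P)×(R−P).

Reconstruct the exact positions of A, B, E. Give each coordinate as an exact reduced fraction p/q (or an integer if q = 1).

A = (-6, 113/12)
B = (-3, 133/24)
E = (-10, 19/3)

1. A_x = -6  [line 2·x + 17/3·y + -1489/36 = 0 ∩ |AF|² = 1537/16]
2. A_y = 113/12  [line 2·x + 17/3·y + -1489/36 = 0 ∩ |AF|² = 1537/16]
   → A = (-6, 113/12)
3. B_x = -3  [line -8·x + 31/3·y + -5851/72 = 0 ∩ |AB|² = 1537/64]
4. B_y = 133/24  [line -8·x + 31/3·y + -5851/72 = 0 ∩ |AB|² = 1537/64]
   → B = (-3, 133/24)
5. E_x = -10  [2·signedArea(BGE) = -66 ∩ EC · GB = 3749/72]
6. E_y = 19/3  [2·signedArea(BGE) = -66 ∩ EC · GB = 3749/72]
   → E = (-10, 19/3)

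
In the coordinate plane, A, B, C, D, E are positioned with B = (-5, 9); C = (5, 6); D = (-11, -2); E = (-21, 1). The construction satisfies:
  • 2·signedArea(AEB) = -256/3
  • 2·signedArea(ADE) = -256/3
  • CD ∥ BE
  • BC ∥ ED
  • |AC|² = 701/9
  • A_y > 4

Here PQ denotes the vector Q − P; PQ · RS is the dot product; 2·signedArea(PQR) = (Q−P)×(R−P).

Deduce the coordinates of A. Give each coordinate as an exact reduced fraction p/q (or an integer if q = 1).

A = (-11/3, 13/3)

1. A_x = -11/3  [2·signedArea(ADE) = -256/3 ∩ 2·signedArea(AEB) = -256/3]
2. A_y = 13/3  [2·signedArea(ADE) = -256/3 ∩ 2·signedArea(AEB) = -256/3]
   → A = (-11/3, 13/3)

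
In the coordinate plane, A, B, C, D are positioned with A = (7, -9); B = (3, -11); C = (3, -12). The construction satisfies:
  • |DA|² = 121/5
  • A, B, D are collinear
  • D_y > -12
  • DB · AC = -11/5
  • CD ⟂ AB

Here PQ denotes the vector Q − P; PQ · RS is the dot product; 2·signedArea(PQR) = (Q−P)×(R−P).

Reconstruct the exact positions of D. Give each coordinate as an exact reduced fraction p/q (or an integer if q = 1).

1. D_x = 13/5  [A, B, D are collinear ∩ CD ⟂ AB]
2. D_y = -56/5  [A, B, D are collinear ∩ CD ⟂ AB]
   → D = (13/5, -56/5)

D = (13/5, -56/5)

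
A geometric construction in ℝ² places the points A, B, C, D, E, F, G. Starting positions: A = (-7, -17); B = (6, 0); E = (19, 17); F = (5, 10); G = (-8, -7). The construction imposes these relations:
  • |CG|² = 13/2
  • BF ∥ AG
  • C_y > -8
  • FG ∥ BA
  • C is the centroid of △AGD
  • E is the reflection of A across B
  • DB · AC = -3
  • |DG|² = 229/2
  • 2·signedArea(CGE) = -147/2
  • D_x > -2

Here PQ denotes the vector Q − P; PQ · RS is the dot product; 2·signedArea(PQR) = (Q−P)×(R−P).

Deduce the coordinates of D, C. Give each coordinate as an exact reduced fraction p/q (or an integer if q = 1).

C = (-11/2, -15/2)
D = (-3/2, 3/2)

1. C_x = -11/2  [line -24·x + 27·y + 141/2 = 0 ∩ |CG|² = 13/2]
2. C_y = -15/2  [line -24·x + 27·y + 141/2 = 0 ∩ |CG|² = 13/2]
   → C = (-11/2, -15/2)
3. D_x = -3/2  [DB · AC = -3 ∩ C is the centroid of △AGD]
4. D_y = 3/2  [DB · AC = -3 ∩ C is the centroid of △AGD]
   → D = (-3/2, 3/2)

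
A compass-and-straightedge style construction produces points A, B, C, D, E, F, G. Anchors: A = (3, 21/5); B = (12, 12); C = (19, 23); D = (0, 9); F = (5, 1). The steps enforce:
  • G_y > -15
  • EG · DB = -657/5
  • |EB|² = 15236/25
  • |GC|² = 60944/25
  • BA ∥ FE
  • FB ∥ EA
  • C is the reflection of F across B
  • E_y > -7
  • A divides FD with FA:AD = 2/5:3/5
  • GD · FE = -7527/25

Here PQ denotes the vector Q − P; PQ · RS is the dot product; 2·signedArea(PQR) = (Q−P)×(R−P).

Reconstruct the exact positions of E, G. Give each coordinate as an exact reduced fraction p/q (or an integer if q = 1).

E = (-4, -34/5)
G = (-13, -73/5)

1. E_x = -4  [FB ∥ EA ∩ BA ∥ FE]
2. E_y = -34/5  [FB ∥ EA ∩ BA ∥ FE]
   → E = (-4, -34/5)
3. G_x = -13  [GD · FE = -7527/25 ∩ EG · DB = -657/5]
4. G_y = -73/5  [GD · FE = -7527/25 ∩ EG · DB = -657/5]
   → G = (-13, -73/5)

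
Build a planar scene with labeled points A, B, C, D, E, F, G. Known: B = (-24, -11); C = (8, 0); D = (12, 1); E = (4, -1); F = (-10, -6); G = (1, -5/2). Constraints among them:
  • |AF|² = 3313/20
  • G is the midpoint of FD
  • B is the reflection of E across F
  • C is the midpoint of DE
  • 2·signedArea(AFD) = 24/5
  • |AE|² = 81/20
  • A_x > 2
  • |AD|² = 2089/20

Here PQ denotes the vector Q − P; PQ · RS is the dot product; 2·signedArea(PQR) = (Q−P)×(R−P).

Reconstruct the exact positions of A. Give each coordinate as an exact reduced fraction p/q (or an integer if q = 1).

1. A_x = 11/5  [line -7·x + 22·y + 286/5 = 0 ∩ |AF|² = 3313/20]
2. A_y = -19/10  [line -7·x + 22·y + 286/5 = 0 ∩ |AF|² = 3313/20]
   → A = (11/5, -19/10)

A = (11/5, -19/10)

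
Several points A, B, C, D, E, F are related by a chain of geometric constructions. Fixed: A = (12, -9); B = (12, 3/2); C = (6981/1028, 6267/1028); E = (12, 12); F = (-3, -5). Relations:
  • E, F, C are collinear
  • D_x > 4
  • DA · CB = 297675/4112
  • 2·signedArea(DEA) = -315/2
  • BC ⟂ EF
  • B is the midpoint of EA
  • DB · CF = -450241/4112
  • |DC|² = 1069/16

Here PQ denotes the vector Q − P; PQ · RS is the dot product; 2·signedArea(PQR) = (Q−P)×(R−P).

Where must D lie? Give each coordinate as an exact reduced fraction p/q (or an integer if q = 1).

D = (9/2, -7/4)

1. D_x = 9/2  [DA · CB = 297675/4112 ∩ DB · CF = -450241/4112]
2. D_y = -7/4  [DA · CB = 297675/4112 ∩ DB · CF = -450241/4112]
   → D = (9/2, -7/4)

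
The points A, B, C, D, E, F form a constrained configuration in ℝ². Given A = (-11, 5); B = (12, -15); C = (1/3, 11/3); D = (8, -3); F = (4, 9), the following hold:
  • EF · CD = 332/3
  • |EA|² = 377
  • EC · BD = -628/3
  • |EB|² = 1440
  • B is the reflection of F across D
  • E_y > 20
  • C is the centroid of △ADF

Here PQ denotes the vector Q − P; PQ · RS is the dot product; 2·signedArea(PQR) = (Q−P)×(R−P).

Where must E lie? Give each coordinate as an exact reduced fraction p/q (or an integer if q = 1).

1. E_x = 0  [EC · BD = -628/3 ∩ EF · CD = 332/3]
2. E_y = 21  [EC · BD = -628/3 ∩ EF · CD = 332/3]
   → E = (0, 21)

E = (0, 21)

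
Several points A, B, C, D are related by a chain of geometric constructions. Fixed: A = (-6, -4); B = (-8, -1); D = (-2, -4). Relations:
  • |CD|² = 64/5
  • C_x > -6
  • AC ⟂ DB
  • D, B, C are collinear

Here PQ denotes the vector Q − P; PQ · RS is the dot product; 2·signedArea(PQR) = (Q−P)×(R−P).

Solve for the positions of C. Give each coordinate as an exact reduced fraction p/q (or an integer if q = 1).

1. C_x = -26/5  [D, B, C are collinear ∩ AC ⟂ DB]
2. C_y = -12/5  [D, B, C are collinear ∩ AC ⟂ DB]
   → C = (-26/5, -12/5)

C = (-26/5, -12/5)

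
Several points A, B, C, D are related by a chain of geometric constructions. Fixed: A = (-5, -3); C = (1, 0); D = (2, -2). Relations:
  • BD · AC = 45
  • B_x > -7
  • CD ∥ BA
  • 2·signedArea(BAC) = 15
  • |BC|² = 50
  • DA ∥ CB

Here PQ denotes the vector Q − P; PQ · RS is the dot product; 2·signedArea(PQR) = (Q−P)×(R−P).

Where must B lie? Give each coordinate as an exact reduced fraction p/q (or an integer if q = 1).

1. B_x = -6  [CD ∥ BA ∩ DA ∥ CB]
2. B_y = -1  [CD ∥ BA ∩ DA ∥ CB]
   → B = (-6, -1)

B = (-6, -1)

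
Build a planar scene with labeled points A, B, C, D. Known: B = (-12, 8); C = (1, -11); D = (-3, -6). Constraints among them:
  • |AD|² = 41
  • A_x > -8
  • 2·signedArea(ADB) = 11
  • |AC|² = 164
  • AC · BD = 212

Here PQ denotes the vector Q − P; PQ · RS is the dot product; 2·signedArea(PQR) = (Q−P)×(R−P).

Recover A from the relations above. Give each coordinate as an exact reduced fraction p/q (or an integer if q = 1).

A = (-7, -1)

1. A_x = -7  [2·signedArea(ADB) = 11 ∩ AC · BD = 212]
2. A_y = -1  [2·signedArea(ADB) = 11 ∩ AC · BD = 212]
   → A = (-7, -1)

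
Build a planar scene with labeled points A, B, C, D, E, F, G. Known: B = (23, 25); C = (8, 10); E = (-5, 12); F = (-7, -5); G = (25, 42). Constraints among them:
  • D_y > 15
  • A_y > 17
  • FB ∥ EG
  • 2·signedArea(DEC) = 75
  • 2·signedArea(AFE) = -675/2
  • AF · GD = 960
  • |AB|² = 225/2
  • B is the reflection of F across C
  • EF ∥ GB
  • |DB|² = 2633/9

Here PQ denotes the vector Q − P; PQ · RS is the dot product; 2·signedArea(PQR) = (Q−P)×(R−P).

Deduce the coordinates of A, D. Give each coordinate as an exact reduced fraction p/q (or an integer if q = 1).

A = (31/2, 35/2)
D = (26/3, 47/3)

1. D_x = 26/3  [line 2·x + 13·y + -221 = 0 ∩ |DB|² = 2633/9]
2. D_y = 47/3  [line 2·x + 13·y + -221 = 0 ∩ |DB|² = 2633/9]
   → D = (26/3, 47/3)
3. A_x = 31/2  [AF · GD = 960 ∩ 2·signedArea(AFE) = -675/2]
4. A_y = 35/2  [AF · GD = 960 ∩ 2·signedArea(AFE) = -675/2]
   → A = (31/2, 35/2)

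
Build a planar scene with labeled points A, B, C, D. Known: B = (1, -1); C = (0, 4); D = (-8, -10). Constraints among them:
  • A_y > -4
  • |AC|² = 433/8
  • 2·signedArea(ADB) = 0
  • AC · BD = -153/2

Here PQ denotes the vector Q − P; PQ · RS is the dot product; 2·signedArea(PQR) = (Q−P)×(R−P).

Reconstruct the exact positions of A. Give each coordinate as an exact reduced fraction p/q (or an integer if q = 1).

1. A_x = -5/4  [2·signedArea(ADB) = 0 ∩ AC · BD = -153/2]
2. A_y = -13/4  [2·signedArea(ADB) = 0 ∩ AC · BD = -153/2]
   → A = (-5/4, -13/4)

A = (-5/4, -13/4)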